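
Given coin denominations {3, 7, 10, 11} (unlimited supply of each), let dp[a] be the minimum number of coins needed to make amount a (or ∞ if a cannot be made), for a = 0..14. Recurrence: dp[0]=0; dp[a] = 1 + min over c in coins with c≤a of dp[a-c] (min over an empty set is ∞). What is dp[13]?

 a  0  1  2  3  4  5  6  7  8  9 10 11 12 13 14
dp  0  -  -  1  -  -  2  1  -  3  1  1  4  2  2
(- denotes ∞ / unreachable)

2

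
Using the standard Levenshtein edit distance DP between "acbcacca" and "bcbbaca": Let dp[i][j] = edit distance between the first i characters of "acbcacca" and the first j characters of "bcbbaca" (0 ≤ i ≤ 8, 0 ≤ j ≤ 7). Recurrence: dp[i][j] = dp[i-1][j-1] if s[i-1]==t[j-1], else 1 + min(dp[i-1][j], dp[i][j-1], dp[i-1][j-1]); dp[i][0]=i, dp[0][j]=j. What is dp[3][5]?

   ''  b  c  b  b  a  c  a
''  0  1  2  3  4  5  6  7
 a  1  1  2  3  4  4  5  6
 c  2  2  1  2  3  4  4  5
 b  3  2  2  1  2  3  4  5
 c  4  3  2  2  2  3  3  4
 a  5  4  3  3  3  2  3  3
 c  6  5  4  4  4  3  2  3
 c  7  6  5  5  5  4  3  3
 a  8  7  6  6  6  5  4  3

3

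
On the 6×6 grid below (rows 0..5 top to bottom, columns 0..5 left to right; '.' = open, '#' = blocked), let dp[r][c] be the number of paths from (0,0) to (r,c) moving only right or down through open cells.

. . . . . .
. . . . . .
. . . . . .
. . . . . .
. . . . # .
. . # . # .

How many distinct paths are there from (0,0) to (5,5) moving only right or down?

r\c   0   1   2   3   4   5
  0   1   1   1   1   1   1
  1   1   2   3   4   5   6
  2   1   3   6  10  15  21
  3   1   4  10  20  35  56
  4   1   5  15  35   0  56
  5   1   6   0  35   0  56

56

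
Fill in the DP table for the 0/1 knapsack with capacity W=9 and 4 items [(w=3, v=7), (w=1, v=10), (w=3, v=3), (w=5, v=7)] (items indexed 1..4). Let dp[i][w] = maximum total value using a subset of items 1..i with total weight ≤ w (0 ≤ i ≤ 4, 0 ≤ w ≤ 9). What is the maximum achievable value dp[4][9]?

i\w   0   1   2   3   4   5   6   7   8   9
  0   0   0   0   0   0   0   0   0   0   0
  1   0   0   0   7   7   7   7   7   7   7
  2   0  10  10  10  17  17  17  17  17  17
  3   0  10  10  10  17  17  17  20  20  20
  4   0  10  10  10  17  17  17  20  20  24

24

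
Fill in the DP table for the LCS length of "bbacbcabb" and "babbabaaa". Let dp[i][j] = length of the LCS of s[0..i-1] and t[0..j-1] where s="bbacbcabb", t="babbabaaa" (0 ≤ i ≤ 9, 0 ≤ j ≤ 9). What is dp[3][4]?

2

   ''  b  a  b  b  a  b  a  a  a
''  0  0  0  0  0  0  0  0  0  0
 b  0  1  1  1  1  1  1  1  1  1
 b  0  1  1  2  2  2  2  2  2  2
 a  0  1  2  2  2  3  3  3  3  3
 c  0  1  2  2  2  3  3  3  3  3
 b  0  1  2  3  3  3  4  4  4  4
 c  0  1  2  3  3  3  4  4  4  4
 a  0  1  2  3  3  4  4  5  5  5
 b  0  1  2  3  4  4  5  5  5  5
 b  0  1  2  3  4  4  5  5  5  5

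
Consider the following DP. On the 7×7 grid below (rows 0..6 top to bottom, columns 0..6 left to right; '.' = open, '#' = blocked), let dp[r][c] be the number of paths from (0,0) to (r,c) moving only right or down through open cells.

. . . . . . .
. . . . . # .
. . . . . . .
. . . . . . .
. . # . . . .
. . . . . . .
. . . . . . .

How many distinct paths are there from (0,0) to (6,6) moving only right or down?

663

r\c   0   1   2   3   4   5   6
  0   1   1   1   1   1   1   1
  1   1   2   3   4   5   0   1
  2   1   3   6  10  15  15  16
  3   1   4  10  20  35  50  66
  4   1   5   0  20  55 105 171
  5   1   6   6  26  81 186 357
  6   1   7  13  39 120 306 663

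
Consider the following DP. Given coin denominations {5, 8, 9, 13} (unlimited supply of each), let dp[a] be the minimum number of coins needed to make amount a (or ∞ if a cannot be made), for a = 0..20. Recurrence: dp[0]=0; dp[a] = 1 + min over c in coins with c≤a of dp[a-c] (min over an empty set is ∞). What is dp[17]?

 a  0  1  2  3  4  5  6  7  8  9 10 11 12 13 14 15 16 17 18 19 20
dp  0  -  -  -  -  1  -  -  1  1  2  -  -  1  2  3  2  2  2  3  4
(- denotes ∞ / unreachable)

2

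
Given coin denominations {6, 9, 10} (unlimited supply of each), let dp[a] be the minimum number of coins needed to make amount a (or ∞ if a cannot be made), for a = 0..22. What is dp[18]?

2

 a  0  1  2  3  4  5  6  7  8  9 10 11 12 13 14 15 16 17 18 19 20 21 22
dp  0  -  -  -  -  -  1  -  -  1  1  -  2  -  -  2  2  -  2  2  2  3  3
(- denotes ∞ / unreachable)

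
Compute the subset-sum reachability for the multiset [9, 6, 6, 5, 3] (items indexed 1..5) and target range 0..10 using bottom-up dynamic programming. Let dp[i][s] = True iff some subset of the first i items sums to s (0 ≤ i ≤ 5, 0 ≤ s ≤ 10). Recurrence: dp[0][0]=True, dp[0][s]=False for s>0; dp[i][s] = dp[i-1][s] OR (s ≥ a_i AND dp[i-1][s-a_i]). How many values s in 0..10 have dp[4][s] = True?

i\s   0   1   2   3   4   5   6   7   8   9  10
  0   T   F   F   F   F   F   F   F   F   F   F
  1   T   F   F   F   F   F   F   F   F   T   F
  2   T   F   F   F   F   F   T   F   F   T   F
  3   T   F   F   F   F   F   T   F   F   T   F
  4   T   F   F   F   F   T   T   F   F   T   F
  5   T   F   F   T   F   T   T   F   T   T   F

4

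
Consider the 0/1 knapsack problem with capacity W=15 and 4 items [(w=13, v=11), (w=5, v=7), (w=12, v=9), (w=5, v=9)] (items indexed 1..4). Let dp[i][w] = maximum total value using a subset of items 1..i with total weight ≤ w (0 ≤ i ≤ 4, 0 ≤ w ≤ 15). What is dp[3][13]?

11

i\w   0   1   2   3   4   5   6   7   8   9  10  11  12  13  14  15
  0   0   0   0   0   0   0   0   0   0   0   0   0   0   0   0   0
  1   0   0   0   0   0   0   0   0   0   0   0   0   0  11  11  11
  2   0   0   0   0   0   7   7   7   7   7   7   7   7  11  11  11
  3   0   0   0   0   0   7   7   7   7   7   7   7   9  11  11  11
  4   0   0   0   0   0   9   9   9   9   9  16  16  16  16  16  16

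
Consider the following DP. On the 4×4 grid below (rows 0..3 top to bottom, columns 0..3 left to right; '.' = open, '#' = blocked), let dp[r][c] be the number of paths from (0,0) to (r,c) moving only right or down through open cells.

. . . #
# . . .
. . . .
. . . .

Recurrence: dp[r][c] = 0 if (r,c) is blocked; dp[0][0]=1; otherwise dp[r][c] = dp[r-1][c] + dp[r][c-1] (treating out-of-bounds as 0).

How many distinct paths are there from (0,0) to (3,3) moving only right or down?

9

r\c   0   1   2   3
  0   1   1   1   0
  1   0   1   2   2
  2   0   1   3   5
  3   0   1   4   9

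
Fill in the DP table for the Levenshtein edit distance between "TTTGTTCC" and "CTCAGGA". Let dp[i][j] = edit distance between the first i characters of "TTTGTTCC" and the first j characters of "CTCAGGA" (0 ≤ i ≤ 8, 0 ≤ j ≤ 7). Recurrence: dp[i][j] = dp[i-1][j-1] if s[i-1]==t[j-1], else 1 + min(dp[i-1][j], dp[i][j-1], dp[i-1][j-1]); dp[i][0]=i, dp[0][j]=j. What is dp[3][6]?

5

   ''  C  T  C  A  G  G  A
''  0  1  2  3  4  5  6  7
 T  1  1  1  2  3  4  5  6
 T  2  2  1  2  3  4  5  6
 T  3  3  2  2  3  4  5  6
 G  4  4  3  3  3  3  4  5
 T  5  5  4  4  4  4  4  5
 T  6  6  5  5  5  5  5  5
 C  7  6  6  5  6  6  6  6
 C  8  7  7  6  6  7  7  7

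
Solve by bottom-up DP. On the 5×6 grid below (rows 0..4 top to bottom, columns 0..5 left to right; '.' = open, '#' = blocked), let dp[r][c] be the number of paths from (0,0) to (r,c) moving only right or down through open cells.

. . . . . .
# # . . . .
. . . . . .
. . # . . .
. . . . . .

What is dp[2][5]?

10

r\c   0   1   2   3   4   5
  0   1   1   1   1   1   1
  1   0   0   1   2   3   4
  2   0   0   1   3   6  10
  3   0   0   0   3   9  19
  4   0   0   0   3  12  31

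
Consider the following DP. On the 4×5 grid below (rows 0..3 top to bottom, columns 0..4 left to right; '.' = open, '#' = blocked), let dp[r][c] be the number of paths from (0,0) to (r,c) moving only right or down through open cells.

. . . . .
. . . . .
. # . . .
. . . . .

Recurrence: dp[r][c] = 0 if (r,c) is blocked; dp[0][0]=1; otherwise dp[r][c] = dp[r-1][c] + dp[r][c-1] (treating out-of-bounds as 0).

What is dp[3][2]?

4

r\c   0   1   2   3   4
  0   1   1   1   1   1
  1   1   2   3   4   5
  2   1   0   3   7  12
  3   1   1   4  11  23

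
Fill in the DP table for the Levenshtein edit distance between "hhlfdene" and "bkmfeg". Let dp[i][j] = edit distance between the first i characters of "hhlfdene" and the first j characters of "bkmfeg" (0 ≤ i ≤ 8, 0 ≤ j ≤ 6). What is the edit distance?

   ''  b  k  m  f  e  g
''  0  1  2  3  4  5  6
 h  1  1  2  3  4  5  6
 h  2  2  2  3  4  5  6
 l  3  3  3  3  4  5  6
 f  4  4  4  4  3  4  5
 d  5  5  5  5  4  4  5
 e  6  6  6  6  5  4  5
 n  7  7  7  7  6  5  5
 e  8  8  8  8  7  6  6

6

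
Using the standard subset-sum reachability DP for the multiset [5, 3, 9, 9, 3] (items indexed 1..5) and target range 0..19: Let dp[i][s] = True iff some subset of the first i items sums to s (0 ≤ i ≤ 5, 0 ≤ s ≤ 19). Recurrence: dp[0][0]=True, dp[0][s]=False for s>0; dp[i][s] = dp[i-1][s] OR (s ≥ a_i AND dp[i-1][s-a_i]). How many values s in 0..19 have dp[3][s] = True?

8

i\s   0   1   2   3   4   5   6   7   8   9  10  11  12  13  14  15  16  17  18  19
  0   T   F   F   F   F   F   F   F   F   F   F   F   F   F   F   F   F   F   F   F
  1   T   F   F   F   F   T   F   F   F   F   F   F   F   F   F   F   F   F   F   F
  2   T   F   F   T   F   T   F   F   T   F   F   F   F   F   F   F   F   F   F   F
  3   T   F   F   T   F   T   F   F   T   T   F   F   T   F   T   F   F   T   F   F
  4   T   F   F   T   F   T   F   F   T   T   F   F   T   F   T   F   F   T   T   F
  5   T   F   F   T   F   T   T   F   T   T   F   T   T   F   T   T   F   T   T   F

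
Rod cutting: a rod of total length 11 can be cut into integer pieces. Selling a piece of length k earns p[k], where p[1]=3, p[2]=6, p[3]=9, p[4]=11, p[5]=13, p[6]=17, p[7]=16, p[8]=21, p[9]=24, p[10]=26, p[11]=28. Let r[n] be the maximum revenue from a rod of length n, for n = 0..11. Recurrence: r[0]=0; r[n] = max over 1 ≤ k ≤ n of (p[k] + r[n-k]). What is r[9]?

27

   n    0    1    2    3    4    5    6    7    8    9   10   11
r[n]    0    3    6    9   12   15   18   21   24   27   30   33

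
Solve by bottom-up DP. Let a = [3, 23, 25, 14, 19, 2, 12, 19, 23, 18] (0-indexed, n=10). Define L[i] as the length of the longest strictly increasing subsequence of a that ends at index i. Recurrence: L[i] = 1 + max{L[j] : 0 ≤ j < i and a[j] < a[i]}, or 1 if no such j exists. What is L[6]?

2

   i    0    1    2    3    4    5    6    7    8    9
a[i]    3   23   25   14   19    2   12   19   23   18
L[i]    1    2    3    2    3    1    2    3    4    3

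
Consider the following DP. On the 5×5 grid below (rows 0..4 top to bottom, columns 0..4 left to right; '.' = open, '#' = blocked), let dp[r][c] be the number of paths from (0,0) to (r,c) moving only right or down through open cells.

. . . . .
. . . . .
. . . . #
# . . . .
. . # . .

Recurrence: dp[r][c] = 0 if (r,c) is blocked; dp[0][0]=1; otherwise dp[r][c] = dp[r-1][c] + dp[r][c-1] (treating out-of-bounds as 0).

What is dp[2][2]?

6

r\c   0   1   2   3   4
  0   1   1   1   1   1
  1   1   2   3   4   5
  2   1   3   6  10   0
  3   0   3   9  19  19
  4   0   3   0  19  38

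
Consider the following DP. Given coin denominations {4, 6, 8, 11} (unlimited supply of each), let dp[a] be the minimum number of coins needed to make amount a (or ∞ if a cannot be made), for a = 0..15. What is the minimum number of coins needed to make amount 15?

2

 a  0  1  2  3  4  5  6  7  8  9 10 11 12 13 14 15
dp  0  -  -  -  1  -  1  -  1  -  2  1  2  -  2  2
(- denotes ∞ / unreachable)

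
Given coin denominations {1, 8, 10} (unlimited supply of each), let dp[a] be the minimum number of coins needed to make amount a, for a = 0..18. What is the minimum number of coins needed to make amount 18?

 a  0  1  2  3  4  5  6  7  8  9 10 11 12 13 14 15 16 17 18
dp  0  1  2  3  4  5  6  7  1  2  1  2  3  4  5  6  2  3  2

2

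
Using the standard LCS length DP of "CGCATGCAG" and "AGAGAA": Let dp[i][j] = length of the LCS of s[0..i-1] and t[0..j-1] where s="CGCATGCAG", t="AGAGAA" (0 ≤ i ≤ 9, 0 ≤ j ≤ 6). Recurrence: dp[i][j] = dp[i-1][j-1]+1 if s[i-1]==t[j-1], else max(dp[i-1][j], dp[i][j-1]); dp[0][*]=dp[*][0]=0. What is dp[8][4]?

   ''  A  G  A  G  A  A
''  0  0  0  0  0  0  0
 C  0  0  0  0  0  0  0
 G  0  0  1  1  1  1  1
 C  0  0  1  1  1  1  1
 A  0  1  1  2  2  2  2
 T  0  1  1  2  2  2  2
 G  0  1  2  2  3  3  3
 C  0  1  2  2  3  3  3
 A  0  1  2  3  3  4  4
 G  0  1  2  3  4  4  4

3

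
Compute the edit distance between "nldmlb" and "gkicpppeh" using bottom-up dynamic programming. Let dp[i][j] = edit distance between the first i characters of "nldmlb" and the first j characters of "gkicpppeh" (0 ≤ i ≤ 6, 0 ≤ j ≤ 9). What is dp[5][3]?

   ''  g  k  i  c  p  p  p  e  h
''  0  1  2  3  4  5  6  7  8  9
 n  1  1  2  3  4  5  6  7  8  9
 l  2  2  2  3  4  5  6  7  8  9
 d  3  3  3  3  4  5  6  7  8  9
 m  4  4  4  4  4  5  6  7  8  9
 l  5  5  5  5  5  5  6  7  8  9
 b  6  6  6  6  6  6  6  7  8  9

5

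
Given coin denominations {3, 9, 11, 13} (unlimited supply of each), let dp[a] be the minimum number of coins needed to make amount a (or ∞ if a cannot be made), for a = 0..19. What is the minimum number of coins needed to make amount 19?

3

 a  0  1  2  3  4  5  6  7  8  9 10 11 12 13 14 15 16 17 18 19
dp  0  -  -  1  -  -  2  -  -  1  -  1  2  1  2  3  2  3  2  3
(- denotes ∞ / unreachable)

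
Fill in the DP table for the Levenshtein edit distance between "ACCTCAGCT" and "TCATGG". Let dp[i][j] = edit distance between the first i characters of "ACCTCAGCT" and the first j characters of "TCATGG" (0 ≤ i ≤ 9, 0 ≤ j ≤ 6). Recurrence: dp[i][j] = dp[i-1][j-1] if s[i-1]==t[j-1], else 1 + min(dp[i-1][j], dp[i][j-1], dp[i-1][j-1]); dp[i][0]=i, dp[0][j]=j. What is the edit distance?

   ''  T  C  A  T  G  G
''  0  1  2  3  4  5  6
 A  1  1  2  2  3  4  5
 C  2  2  1  2  3  4  5
 C  3  3  2  2  3  4  5
 T  4  3  3  3  2  3  4
 C  5  4  3  4  3  3  4
 A  6  5  4  3  4  4  4
 G  7  6  5  4  4  4  4
 C  8  7  6  5  5  5  5
 T  9  8  7  6  5  6  6

6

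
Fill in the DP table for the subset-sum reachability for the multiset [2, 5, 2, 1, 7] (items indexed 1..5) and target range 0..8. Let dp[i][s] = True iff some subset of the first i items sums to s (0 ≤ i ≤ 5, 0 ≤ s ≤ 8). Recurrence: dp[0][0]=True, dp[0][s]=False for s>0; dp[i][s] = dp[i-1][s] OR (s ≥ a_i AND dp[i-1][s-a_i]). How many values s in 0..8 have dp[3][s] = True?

5

i\s   0   1   2   3   4   5   6   7   8
  0   T   F   F   F   F   F   F   F   F
  1   T   F   T   F   F   F   F   F   F
  2   T   F   T   F   F   T   F   T   F
  3   T   F   T   F   T   T   F   T   F
  4   T   T   T   T   T   T   T   T   T
  5   T   T   T   T   T   T   T   T   T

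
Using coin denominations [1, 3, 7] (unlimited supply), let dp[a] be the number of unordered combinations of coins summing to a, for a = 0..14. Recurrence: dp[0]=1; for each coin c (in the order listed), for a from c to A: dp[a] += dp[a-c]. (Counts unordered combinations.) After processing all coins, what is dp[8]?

4

after  coin     0     1     2     3     4     5     6     7     8     9    10    11    12    13    14
          1     1     1     1     1     1     1     1     1     1     1     1     1     1     1     1
          3     1     1     1     2     2     2     3     3     3     4     4     4     5     5     5
          7     1     1     1     2     2     2     3     4     4     5     6     6     7     8     9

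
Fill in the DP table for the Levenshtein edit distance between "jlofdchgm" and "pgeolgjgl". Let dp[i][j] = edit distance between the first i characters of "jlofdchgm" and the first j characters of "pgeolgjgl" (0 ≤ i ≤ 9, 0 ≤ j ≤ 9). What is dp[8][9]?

8

   ''  p  g  e  o  l  g  j  g  l
''  0  1  2  3  4  5  6  7  8  9
 j  1  1  2  3  4  5  6  6  7  8
 l  2  2  2  3  4  4  5  6  7  7
 o  3  3  3  3  3  4  5  6  7  8
 f  4  4  4  4  4  4  5  6  7  8
 d  5  5  5  5  5  5  5  6  7  8
 c  6  6  6  6  6  6  6  6  7  8
 h  7  7  7  7  7  7  7  7  7  8
 g  8  8  7  8  8  8  7  8  7  8
 m  9  9  8  8  9  9  8  8  8  8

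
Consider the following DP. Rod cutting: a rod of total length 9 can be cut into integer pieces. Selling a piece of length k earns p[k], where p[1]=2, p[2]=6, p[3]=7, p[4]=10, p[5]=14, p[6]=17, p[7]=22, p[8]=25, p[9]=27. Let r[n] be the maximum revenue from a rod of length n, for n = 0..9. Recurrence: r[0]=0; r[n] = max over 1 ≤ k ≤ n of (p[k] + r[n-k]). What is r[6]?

18

   n    0    1    2    3    4    5    6    7    8    9
r[n]    0    2    6    8   12   14   18   22   25   28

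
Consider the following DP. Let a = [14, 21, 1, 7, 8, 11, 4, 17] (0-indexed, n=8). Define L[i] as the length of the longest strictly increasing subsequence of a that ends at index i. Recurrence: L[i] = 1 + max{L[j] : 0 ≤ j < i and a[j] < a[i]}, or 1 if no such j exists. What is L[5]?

4

   i    0    1    2    3    4    5    6    7
a[i]   14   21    1    7    8   11    4   17
L[i]    1    2    1    2    3    4    2    5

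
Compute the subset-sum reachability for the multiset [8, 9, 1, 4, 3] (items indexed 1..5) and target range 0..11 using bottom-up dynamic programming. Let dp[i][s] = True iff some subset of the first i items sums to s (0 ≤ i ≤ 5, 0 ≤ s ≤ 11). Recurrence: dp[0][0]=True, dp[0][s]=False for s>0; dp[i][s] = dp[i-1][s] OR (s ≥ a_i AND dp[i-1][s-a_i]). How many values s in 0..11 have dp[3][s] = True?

i\s   0   1   2   3   4   5   6   7   8   9  10  11
  0   T   F   F   F   F   F   F   F   F   F   F   F
  1   T   F   F   F   F   F   F   F   T   F   F   F
  2   T   F   F   F   F   F   F   F   T   T   F   F
  3   T   T   F   F   F   F   F   F   T   T   T   F
  4   T   T   F   F   T   T   F   F   T   T   T   F
  5   T   T   F   T   T   T   F   T   T   T   T   T

5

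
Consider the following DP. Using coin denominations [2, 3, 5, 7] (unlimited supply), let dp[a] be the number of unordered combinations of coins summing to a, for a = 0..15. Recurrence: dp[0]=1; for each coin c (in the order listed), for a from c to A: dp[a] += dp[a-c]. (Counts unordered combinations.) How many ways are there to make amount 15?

10

after  coin     0     1     2     3     4     5     6     7     8     9    10    11    12    13    14    15
          2     1     0     1     0     1     0     1     0     1     0     1     0     1     0     1     0
          3     1     0     1     1     1     1     2     1     2     2     2     2     3     2     3     3
          5     1     0     1     1     1     2     2     2     3     3     4     4     5     5     6     7
          7     1     0     1     1     1     2     2     3     3     4     5     5     7     7     9    10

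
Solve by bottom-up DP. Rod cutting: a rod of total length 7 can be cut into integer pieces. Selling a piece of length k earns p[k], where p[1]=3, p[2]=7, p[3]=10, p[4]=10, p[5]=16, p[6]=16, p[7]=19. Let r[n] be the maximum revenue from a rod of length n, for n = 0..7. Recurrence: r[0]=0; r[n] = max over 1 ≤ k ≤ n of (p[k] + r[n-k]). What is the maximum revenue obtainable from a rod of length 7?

   n    0    1    2    3    4    5    6    7
r[n]    0    3    7   10   14   17   21   24

24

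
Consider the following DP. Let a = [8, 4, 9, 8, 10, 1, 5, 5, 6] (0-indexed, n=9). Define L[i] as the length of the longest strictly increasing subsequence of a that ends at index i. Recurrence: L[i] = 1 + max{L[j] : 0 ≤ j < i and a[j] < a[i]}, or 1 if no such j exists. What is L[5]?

1

   i    0    1    2    3    4    5    6    7    8
a[i]    8    4    9    8   10    1    5    5    6
L[i]    1    1    2    2    3    1    2    2    3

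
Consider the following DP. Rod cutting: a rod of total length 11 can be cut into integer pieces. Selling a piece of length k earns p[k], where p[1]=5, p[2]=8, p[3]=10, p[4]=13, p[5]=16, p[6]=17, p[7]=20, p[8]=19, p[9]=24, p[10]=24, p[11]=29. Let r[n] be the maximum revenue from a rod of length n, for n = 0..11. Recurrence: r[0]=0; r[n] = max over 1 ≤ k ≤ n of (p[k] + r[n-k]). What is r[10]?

50

   n    0    1    2    3    4    5    6    7    8    9   10   11
r[n]    0    5   10   15   20   25   30   35   40   45   50   55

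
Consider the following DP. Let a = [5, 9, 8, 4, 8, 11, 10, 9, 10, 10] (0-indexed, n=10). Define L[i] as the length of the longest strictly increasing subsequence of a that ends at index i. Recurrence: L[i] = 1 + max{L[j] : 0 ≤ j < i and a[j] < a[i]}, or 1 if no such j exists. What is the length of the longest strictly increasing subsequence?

4

   i    0    1    2    3    4    5    6    7    8    9
a[i]    5    9    8    4    8   11   10    9   10   10
L[i]    1    2    2    1    2    3    3    3    4    4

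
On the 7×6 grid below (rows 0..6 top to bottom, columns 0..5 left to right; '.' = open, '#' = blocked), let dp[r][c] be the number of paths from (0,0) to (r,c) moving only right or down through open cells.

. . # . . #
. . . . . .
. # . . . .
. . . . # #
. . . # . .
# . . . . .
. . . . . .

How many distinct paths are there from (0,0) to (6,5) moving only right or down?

r\c   0   1   2   3   4   5
  0   1   1   0   0   0   0
  1   1   2   2   2   2   2
  2   1   0   2   4   6   8
  3   1   1   3   7   0   0
  4   1   2   5   0   0   0
  5   0   2   7   7   7   7
  6   0   2   9  16  23  30

30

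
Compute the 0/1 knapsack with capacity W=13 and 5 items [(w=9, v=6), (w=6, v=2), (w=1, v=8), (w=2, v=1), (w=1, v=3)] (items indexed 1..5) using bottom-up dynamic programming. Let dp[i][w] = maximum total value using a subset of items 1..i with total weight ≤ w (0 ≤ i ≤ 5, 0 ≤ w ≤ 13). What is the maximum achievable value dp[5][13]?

i\w   0   1   2   3   4   5   6   7   8   9  10  11  12  13
  0   0   0   0   0   0   0   0   0   0   0   0   0   0   0
  1   0   0   0   0   0   0   0   0   0   6   6   6   6   6
  2   0   0   0   0   0   0   2   2   2   6   6   6   6   6
  3   0   8   8   8   8   8   8  10  10  10  14  14  14  14
  4   0   8   8   9   9   9   9  10  10  11  14  14  15  15
  5   0   8  11  11  12  12  12  12  13  13  14  17  17  18

18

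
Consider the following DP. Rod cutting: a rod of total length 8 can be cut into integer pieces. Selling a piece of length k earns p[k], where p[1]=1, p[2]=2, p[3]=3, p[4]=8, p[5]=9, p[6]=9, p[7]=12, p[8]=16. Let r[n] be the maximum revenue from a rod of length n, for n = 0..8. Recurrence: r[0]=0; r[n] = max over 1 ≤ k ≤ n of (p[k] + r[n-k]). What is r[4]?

8

   n    0    1    2    3    4    5    6    7    8
r[n]    0    1    2    3    8    9   10   12   16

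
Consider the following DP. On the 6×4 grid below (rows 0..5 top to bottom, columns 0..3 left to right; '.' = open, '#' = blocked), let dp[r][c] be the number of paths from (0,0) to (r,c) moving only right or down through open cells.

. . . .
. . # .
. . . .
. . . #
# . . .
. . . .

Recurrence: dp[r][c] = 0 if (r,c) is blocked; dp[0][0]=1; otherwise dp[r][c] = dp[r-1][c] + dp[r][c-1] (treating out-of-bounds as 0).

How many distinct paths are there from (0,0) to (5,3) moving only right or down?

r\c   0   1   2   3
  0   1   1   1   1
  1   1   2   0   1
  2   1   3   3   4
  3   1   4   7   0
  4   0   4  11  11
  5   0   4  15  26

26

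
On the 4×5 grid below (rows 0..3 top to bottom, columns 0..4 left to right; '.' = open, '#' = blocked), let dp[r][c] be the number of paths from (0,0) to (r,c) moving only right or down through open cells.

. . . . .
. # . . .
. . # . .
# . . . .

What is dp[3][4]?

8

r\c   0   1   2   3   4
  0   1   1   1   1   1
  1   1   0   1   2   3
  2   1   1   0   2   5
  3   0   1   1   3   8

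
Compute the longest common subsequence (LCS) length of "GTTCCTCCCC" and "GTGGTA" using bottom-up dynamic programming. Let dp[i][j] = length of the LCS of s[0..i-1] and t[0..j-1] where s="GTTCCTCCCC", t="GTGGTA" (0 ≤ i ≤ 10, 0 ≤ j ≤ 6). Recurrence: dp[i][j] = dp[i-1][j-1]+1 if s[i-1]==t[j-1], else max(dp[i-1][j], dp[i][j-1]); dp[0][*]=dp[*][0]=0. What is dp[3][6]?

   ''  G  T  G  G  T  A
''  0  0  0  0  0  0  0
 G  0  1  1  1  1  1  1
 T  0  1  2  2  2  2  2
 T  0  1  2  2  2  3  3
 C  0  1  2  2  2  3  3
 C  0  1  2  2  2  3  3
 T  0  1  2  2  2  3  3
 C  0  1  2  2  2  3  3
 C  0  1  2  2  2  3  3
 C  0  1  2  2  2  3  3
 C  0  1  2  2  2  3  3

3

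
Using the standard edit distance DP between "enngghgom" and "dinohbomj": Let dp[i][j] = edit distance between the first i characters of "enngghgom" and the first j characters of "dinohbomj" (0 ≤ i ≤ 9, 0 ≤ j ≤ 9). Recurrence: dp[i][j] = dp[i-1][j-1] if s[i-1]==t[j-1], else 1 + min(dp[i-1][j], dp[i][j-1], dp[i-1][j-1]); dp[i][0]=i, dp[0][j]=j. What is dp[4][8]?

7

   ''  d  i  n  o  h  b  o  m  j
''  0  1  2  3  4  5  6  7  8  9
 e  1  1  2  3  4  5  6  7  8  9
 n  2  2  2  2  3  4  5  6  7  8
 n  3  3  3  2  3  4  5  6  7  8
 g  4  4  4  3  3  4  5  6  7  8
 g  5  5  5  4  4  4  5  6  7  8
 h  6  6  6  5  5  4  5  6  7  8
 g  7  7  7  6  6  5  5  6  7  8
 o  8  8  8  7  6  6  6  5  6  7
 m  9  9  9  8  7  7  7  6  5  6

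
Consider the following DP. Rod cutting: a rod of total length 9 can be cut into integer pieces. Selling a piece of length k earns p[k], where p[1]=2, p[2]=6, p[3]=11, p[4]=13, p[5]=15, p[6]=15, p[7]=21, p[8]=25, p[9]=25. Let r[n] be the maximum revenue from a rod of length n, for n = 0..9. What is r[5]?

   n    0    1    2    3    4    5    6    7    8    9
r[n]    0    2    6   11   13   17   22   24   28   33

17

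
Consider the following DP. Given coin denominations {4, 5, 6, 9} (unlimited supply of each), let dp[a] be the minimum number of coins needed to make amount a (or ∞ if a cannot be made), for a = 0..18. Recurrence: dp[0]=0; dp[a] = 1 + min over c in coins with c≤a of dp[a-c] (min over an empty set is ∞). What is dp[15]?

2

 a  0  1  2  3  4  5  6  7  8  9 10 11 12 13 14 15 16 17 18
dp  0  -  -  -  1  1  1  -  2  1  2  2  2  2  2  2  3  3  2
(- denotes ∞ / unreachable)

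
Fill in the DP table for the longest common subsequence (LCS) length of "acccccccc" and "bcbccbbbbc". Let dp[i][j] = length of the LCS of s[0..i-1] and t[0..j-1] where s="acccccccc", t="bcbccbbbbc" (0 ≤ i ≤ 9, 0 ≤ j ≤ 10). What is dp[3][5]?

2

   ''  b  c  b  c  c  b  b  b  b  c
''  0  0  0  0  0  0  0  0  0  0  0
 a  0  0  0  0  0  0  0  0  0  0  0
 c  0  0  1  1  1  1  1  1  1  1  1
 c  0  0  1  1  2  2  2  2  2  2  2
 c  0  0  1  1  2  3  3  3  3  3  3
 c  0  0  1  1  2  3  3  3  3  3  4
 c  0  0  1  1  2  3  3  3  3  3  4
 c  0  0  1  1  2  3  3  3  3  3  4
 c  0  0  1  1  2  3  3  3  3  3  4
 c  0  0  1  1  2  3  3  3  3  3  4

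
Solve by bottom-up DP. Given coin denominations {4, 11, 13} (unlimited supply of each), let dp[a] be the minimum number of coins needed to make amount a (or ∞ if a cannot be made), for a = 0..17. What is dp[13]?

1

 a  0  1  2  3  4  5  6  7  8  9 10 11 12 13 14 15 16 17
dp  0  -  -  -  1  -  -  -  2  -  -  1  3  1  -  2  4  2
(- denotes ∞ / unreachable)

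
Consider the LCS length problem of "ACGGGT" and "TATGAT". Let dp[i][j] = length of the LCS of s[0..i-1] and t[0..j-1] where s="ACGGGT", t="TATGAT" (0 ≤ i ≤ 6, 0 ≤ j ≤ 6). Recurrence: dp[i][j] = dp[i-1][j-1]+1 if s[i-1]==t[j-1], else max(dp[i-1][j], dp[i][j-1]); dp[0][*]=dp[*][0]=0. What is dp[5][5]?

   ''  T  A  T  G  A  T
''  0  0  0  0  0  0  0
 A  0  0  1  1  1  1  1
 C  0  0  1  1  1  1  1
 G  0  0  1  1  2  2  2
 G  0  0  1  1  2  2  2
 G  0  0  1  1  2  2  2
 T  0  1  1  2  2  2  3

2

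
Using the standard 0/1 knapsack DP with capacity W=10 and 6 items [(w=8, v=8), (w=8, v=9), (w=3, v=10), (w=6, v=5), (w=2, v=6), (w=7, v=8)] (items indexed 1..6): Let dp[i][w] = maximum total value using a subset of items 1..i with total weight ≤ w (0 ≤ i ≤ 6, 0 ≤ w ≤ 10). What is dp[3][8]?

10

i\w   0   1   2   3   4   5   6   7   8   9  10
  0   0   0   0   0   0   0   0   0   0   0   0
  1   0   0   0   0   0   0   0   0   8   8   8
  2   0   0   0   0   0   0   0   0   9   9   9
  3   0   0   0  10  10  10  10  10  10  10  10
  4   0   0   0  10  10  10  10  10  10  15  15
  5   0   0   6  10  10  16  16  16  16  16  16
  6   0   0   6  10  10  16  16  16  16  16  18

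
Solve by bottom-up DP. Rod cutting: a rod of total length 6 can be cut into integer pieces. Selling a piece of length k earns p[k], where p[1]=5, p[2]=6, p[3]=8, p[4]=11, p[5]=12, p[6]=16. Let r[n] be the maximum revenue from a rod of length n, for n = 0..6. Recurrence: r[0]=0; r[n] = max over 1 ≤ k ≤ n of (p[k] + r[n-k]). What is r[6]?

   n    0    1    2    3    4    5    6
r[n]    0    5   10   15   20   25   30

30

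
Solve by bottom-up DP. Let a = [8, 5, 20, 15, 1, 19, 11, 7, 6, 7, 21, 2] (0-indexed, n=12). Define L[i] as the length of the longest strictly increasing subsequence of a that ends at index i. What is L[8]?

   i    0    1    2    3    4    5    6    7    8    9   10   11
a[i]    8    5   20   15    1   19   11    7    6    7   21    2
L[i]    1    1    2    2    1    3    2    2    2    3    4    2

2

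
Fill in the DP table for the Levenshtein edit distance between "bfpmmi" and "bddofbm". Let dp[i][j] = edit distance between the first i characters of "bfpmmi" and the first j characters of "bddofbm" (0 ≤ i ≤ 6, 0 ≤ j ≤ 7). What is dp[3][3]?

   ''  b  d  d  o  f  b  m
''  0  1  2  3  4  5  6  7
 b  1  0  1  2  3  4  5  6
 f  2  1  1  2  3  3  4  5
 p  3  2  2  2  3  4  4  5
 m  4  3  3  3  3  4  5  4
 m  5  4  4  4  4  4  5  5
 i  6  5  5  5  5  5  5  6

2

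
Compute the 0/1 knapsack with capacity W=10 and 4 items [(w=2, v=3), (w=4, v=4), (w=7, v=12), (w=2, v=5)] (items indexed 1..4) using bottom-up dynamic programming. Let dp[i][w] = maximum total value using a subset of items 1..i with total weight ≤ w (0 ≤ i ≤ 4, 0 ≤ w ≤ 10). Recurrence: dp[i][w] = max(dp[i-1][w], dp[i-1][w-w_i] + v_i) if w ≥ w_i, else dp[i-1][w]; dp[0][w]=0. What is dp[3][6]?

i\w   0   1   2   3   4   5   6   7   8   9  10
  0   0   0   0   0   0   0   0   0   0   0   0
  1   0   0   3   3   3   3   3   3   3   3   3
  2   0   0   3   3   4   4   7   7   7   7   7
  3   0   0   3   3   4   4   7  12  12  15  15
  4   0   0   5   5   8   8   9  12  12  17  17

7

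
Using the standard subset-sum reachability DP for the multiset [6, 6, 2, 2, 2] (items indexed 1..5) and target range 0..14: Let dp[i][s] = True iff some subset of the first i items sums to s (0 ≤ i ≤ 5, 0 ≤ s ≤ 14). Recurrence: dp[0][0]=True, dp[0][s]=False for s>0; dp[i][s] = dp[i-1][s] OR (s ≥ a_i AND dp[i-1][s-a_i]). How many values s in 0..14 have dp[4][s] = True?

i\s   0   1   2   3   4   5   6   7   8   9  10  11  12  13  14
  0   T   F   F   F   F   F   F   F   F   F   F   F   F   F   F
  1   T   F   F   F   F   F   T   F   F   F   F   F   F   F   F
  2   T   F   F   F   F   F   T   F   F   F   F   F   T   F   F
  3   T   F   T   F   F   F   T   F   T   F   F   F   T   F   T
  4   T   F   T   F   T   F   T   F   T   F   T   F   T   F   T
  5   T   F   T   F   T   F   T   F   T   F   T   F   T   F   T

8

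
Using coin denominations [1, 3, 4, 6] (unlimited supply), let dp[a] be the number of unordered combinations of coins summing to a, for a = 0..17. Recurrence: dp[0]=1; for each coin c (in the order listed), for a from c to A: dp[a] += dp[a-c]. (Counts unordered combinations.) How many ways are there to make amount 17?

30

after  coin     0     1     2     3     4     5     6     7     8     9    10    11    12    13    14    15    16    17
          1     1     1     1     1     1     1     1     1     1     1     1     1     1     1     1     1     1     1
          3     1     1     1     2     2     2     3     3     3     4     4     4     5     5     5     6     6     6
          4     1     1     1     2     3     3     4     5     6     7     8     9    11    12    13    15    17    18
          6     1     1     1     2     3     3     5     6     7     9    11    12    16    18    20    24    28    30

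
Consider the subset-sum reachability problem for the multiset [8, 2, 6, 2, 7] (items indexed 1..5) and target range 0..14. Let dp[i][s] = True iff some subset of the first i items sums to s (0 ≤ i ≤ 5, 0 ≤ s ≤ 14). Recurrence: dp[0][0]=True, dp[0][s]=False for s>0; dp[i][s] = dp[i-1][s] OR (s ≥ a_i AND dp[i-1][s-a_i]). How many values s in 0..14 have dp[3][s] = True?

i\s   0   1   2   3   4   5   6   7   8   9  10  11  12  13  14
  0   T   F   F   F   F   F   F   F   F   F   F   F   F   F   F
  1   T   F   F   F   F   F   F   F   T   F   F   F   F   F   F
  2   T   F   T   F   F   F   F   F   T   F   T   F   F   F   F
  3   T   F   T   F   F   F   T   F   T   F   T   F   F   F   T
  4   T   F   T   F   T   F   T   F   T   F   T   F   T   F   T
  5   T   F   T   F   T   F   T   T   T   T   T   T   T   T   T

6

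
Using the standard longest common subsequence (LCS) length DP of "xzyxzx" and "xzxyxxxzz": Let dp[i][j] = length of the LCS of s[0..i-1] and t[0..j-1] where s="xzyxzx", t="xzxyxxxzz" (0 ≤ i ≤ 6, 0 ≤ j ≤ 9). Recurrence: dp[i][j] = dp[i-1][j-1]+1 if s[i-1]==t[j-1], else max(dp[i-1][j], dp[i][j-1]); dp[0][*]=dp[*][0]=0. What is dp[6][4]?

3

   ''  x  z  x  y  x  x  x  z  z
''  0  0  0  0  0  0  0  0  0  0
 x  0  1  1  1  1  1  1  1  1  1
 z  0  1  2  2  2  2  2  2  2  2
 y  0  1  2  2  3  3  3  3  3  3
 x  0  1  2  3  3  4  4  4  4  4
 z  0  1  2  3  3  4  4  4  5  5
 x  0  1  2  3  3  4  5  5  5  5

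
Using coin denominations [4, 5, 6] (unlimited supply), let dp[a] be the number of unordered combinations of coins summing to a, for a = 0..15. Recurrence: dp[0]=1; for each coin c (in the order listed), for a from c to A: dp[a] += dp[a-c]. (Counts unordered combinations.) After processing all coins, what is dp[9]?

after  coin     0     1     2     3     4     5     6     7     8     9    10    11    12    13    14    15
          4     1     0     0     0     1     0     0     0     1     0     0     0     1     0     0     0
          5     1     0     0     0     1     1     0     0     1     1     1     0     1     1     1     1
          6     1     0     0     0     1     1     1     0     1     1     2     1     2     1     2     2

1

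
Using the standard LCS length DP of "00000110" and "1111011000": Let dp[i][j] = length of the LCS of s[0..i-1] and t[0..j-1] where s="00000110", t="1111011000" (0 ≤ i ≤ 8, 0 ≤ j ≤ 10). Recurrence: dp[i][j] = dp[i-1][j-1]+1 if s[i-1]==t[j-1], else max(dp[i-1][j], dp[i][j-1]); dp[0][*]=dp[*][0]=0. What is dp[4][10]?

4

   ''  1  1  1  1  0  1  1  0  0  0
''  0  0  0  0  0  0  0  0  0  0  0
 0  0  0  0  0  0  1  1  1  1  1  1
 0  0  0  0  0  0  1  1  1  2  2  2
 0  0  0  0  0  0  1  1  1  2  3  3
 0  0  0  0  0  0  1  1  1  2  3  4
 0  0  0  0  0  0  1  1  1  2  3  4
 1  0  1  1  1  1  1  2  2  2  3  4
 1  0  1  2  2  2  2  2  3  3  3  4
 0  0  1  2  2  2  3  3  3  4  4  4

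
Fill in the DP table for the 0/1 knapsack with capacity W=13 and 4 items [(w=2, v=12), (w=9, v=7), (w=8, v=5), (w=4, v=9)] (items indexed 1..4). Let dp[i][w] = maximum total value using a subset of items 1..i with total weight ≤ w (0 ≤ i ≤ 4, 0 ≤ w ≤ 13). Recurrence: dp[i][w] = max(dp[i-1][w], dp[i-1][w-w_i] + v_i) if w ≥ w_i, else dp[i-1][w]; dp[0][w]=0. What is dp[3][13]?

i\w   0   1   2   3   4   5   6   7   8   9  10  11  12  13
  0   0   0   0   0   0   0   0   0   0   0   0   0   0   0
  1   0   0  12  12  12  12  12  12  12  12  12  12  12  12
  2   0   0  12  12  12  12  12  12  12  12  12  19  19  19
  3   0   0  12  12  12  12  12  12  12  12  17  19  19  19
  4   0   0  12  12  12  12  21  21  21  21  21  21  21  21

19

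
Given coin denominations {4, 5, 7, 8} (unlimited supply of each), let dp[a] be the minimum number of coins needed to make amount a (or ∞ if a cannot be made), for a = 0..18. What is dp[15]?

2

 a  0  1  2  3  4  5  6  7  8  9 10 11 12 13 14 15 16 17 18
dp  0  -  -  -  1  1  -  1  1  2  2  2  2  2  2  2  2  3  3
(- denotes ∞ / unreachable)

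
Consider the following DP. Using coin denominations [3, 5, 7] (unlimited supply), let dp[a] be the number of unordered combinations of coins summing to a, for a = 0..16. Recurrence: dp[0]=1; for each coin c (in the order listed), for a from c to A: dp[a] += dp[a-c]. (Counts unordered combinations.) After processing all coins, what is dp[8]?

after  coin     0     1     2     3     4     5     6     7     8     9    10    11    12    13    14    15    16
          3     1     0     0     1     0     0     1     0     0     1     0     0     1     0     0     1     0
          5     1     0     0     1     0     1     1     0     1     1     1     1     1     1     1     2     1
          7     1     0     0     1     0     1     1     1     1     1     2     1     2     2     2     3     2

1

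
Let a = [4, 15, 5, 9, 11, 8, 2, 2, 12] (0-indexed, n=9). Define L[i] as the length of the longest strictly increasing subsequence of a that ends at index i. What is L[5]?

   i    0    1    2    3    4    5    6    7    8
a[i]    4   15    5    9   11    8    2    2   12
L[i]    1    2    2    3    4    3    1    1    5

3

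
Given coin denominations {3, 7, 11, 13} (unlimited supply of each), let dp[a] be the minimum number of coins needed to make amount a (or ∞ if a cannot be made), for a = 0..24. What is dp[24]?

 a  0  1  2  3  4  5  6  7  8  9 10 11 12 13 14 15 16 17 18 19 20 21 22 23 24
dp  0  -  -  1  -  -  2  1  -  3  2  1  4  1  2  5  2  3  2  3  2  3  2  3  2
(- denotes ∞ / unreachable)

2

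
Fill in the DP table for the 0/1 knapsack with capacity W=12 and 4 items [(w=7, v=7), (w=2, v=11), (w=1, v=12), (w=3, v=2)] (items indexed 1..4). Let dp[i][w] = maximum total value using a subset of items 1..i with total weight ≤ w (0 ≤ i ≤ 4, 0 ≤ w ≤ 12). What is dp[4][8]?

25

i\w   0   1   2   3   4   5   6   7   8   9  10  11  12
  0   0   0   0   0   0   0   0   0   0   0   0   0   0
  1   0   0   0   0   0   0   0   7   7   7   7   7   7
  2   0   0  11  11  11  11  11  11  11  18  18  18  18
  3   0  12  12  23  23  23  23  23  23  23  30  30  30
  4   0  12  12  23  23  23  25  25  25  25  30  30  30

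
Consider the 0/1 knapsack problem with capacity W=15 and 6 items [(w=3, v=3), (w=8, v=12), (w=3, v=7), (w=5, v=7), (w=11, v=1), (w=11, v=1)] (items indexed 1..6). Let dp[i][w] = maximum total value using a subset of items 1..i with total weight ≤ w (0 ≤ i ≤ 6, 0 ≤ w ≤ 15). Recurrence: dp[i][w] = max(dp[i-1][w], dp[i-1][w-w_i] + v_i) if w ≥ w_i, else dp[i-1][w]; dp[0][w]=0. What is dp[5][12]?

19

i\w   0   1   2   3   4   5   6   7   8   9  10  11  12  13  14  15
  0   0   0   0   0   0   0   0   0   0   0   0   0   0   0   0   0
  1   0   0   0   3   3   3   3   3   3   3   3   3   3   3   3   3
  2   0   0   0   3   3   3   3   3  12  12  12  15  15  15  15  15
  3   0   0   0   7   7   7  10  10  12  12  12  19  19  19  22  22
  4   0   0   0   7   7   7  10  10  14  14  14  19  19  19  22  22
  5   0   0   0   7   7   7  10  10  14  14  14  19  19  19  22  22
  6   0   0   0   7   7   7  10  10  14  14  14  19  19  19  22  22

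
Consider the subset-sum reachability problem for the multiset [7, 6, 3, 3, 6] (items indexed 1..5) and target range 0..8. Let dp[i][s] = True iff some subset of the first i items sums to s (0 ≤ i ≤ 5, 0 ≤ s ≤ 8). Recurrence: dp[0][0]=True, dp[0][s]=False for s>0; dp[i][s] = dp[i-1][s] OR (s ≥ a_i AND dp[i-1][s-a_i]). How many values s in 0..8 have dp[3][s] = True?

i\s   0   1   2   3   4   5   6   7   8
  0   T   F   F   F   F   F   F   F   F
  1   T   F   F   F   F   F   F   T   F
  2   T   F   F   F   F   F   T   T   F
  3   T   F   F   T   F   F   T   T   F
  4   T   F   F   T   F   F   T   T   F
  5   T   F   F   T   F   F   T   T   F

4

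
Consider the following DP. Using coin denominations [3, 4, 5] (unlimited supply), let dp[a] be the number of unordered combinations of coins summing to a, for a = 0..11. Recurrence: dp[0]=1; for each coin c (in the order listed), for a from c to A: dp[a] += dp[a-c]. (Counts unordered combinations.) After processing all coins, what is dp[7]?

1

after  coin     0     1     2     3     4     5     6     7     8     9    10    11
          3     1     0     0     1     0     0     1     0     0     1     0     0
          4     1     0     0     1     1     0     1     1     1     1     1     1
          5     1     0     0     1     1     1     1     1     2     2     2     2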